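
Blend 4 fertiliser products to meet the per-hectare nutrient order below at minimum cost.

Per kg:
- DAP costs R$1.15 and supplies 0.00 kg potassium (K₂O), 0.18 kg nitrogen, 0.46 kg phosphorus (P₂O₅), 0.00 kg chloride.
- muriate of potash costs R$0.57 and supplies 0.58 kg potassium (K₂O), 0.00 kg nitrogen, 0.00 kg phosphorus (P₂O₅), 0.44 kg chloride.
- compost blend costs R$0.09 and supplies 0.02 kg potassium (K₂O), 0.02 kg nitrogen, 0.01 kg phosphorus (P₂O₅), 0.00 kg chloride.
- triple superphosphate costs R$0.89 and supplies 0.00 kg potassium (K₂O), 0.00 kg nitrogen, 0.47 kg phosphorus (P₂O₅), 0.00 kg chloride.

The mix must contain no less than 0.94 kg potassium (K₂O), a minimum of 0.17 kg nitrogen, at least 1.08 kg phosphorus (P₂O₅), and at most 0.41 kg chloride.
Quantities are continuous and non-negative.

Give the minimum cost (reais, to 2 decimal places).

Let x1 = kg of DAP, x2 = kg of muriate of potash, x3 = kg of compost blend, x4 = kg of triple superphosphate.
min 1.15x1 + 0.57x2 + 0.09x3 + 0.89x4 s.t.:
  0.58x2 + 0.02x3 ≥ 0.94   (potassium (K₂O))
  0.18x1 + 0.02x3 ≥ 0.17   (nitrogen)
  0.46x1 + 0.01x3 + 0.47x4 ≥ 1.08   (phosphorus (P₂O₅))
  0.44x2 ≤ 0.41   (chloride)
  x1, x2, x3, x4 ≥ 0.
The cheapest feasible vertex uses only muriate of potash, compost blend, triple superphosphate; DAP is not used. There the potassium (K₂O), phosphorus (P₂O₅), chloride constraints are tight.
That vertex is x2 = 0.9318, x3 = 19.98, x4 = 1.873.
Hence cost = 0.57·0.9318 + 0.09·19.98 + 0.89·1.873 = R$3.9963.

R$4.00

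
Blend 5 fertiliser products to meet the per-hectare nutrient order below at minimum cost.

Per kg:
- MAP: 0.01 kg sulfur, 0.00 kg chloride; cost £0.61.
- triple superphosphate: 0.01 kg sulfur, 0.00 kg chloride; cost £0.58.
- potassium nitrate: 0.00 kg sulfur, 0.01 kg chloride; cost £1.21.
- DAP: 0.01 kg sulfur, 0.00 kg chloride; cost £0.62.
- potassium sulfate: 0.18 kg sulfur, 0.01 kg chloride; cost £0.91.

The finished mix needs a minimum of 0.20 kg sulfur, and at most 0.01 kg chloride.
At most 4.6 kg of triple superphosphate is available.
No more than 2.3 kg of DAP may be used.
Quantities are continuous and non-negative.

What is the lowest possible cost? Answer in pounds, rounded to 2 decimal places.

£2.07

Let x1 = kg of MAP, x2 = kg of triple superphosphate, x3 = kg of potassium nitrate, x4 = kg of DAP, x5 = kg of potassium sulfate.
Minimize 0.61x1 + 0.58x2 + 1.21x3 + 0.62x4 + 0.91x5 with:
  0.01x1 + 0.01x2 + 0.01x4 + 0.18x5 ≥ 0.2   (sulfur)
  0.01x3 + 0.01x5 ≤ 0.01   (chloride)
  x2 ≤ 4.6
  x4 ≤ 2.3
  x1, x2, x3, x4, x5 ≥ 0.
The optimal basis is {triple superphosphate, potassium sulfate}; MAP, potassium nitrate, DAP drop out. There the sulfur and chloride constraints are tight.
Solving gives x2 = 2, x5 = 1.
Objective = 0.58·2 + 0.91·1 = 2.0700.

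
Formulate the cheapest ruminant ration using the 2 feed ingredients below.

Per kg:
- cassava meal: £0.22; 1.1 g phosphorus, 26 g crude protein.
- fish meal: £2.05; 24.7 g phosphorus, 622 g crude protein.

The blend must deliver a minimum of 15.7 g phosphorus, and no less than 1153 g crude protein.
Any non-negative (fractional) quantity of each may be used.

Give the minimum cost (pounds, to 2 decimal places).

£3.80

Let x1 = kg of cassava meal, x2 = kg of fish meal.
Minimize 0.22x1 + 2.05x2 with:
  1.1x1 + 24.7x2 ≥ 15.7   (phosphorus)
  26x1 + 622x2 ≥ 1153   (crude protein)
  x1, x2 ≥ 0.
The cheapest feasible vertex uses only fish meal; cassava meal is not used. The crude protein requirement is met with equality.
That vertex is x2 = 1.854.
Total cost: 2.05·1.854 = 3.8007.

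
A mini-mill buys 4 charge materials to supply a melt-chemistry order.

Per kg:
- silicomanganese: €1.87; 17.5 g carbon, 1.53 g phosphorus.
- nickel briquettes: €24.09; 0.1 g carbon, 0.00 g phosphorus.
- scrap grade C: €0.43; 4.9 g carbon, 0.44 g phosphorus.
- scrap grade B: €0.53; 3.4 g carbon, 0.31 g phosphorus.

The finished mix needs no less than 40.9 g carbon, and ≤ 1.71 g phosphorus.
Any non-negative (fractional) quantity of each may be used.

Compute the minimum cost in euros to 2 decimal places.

Treat it as an LP. Let x1 = kg of silicomanganese, x2 = kg of nickel briquettes, x3 = kg of scrap grade C, x4 = kg of scrap grade B.
min 1.87x1 + 24.09x2 + 0.43x3 + 0.53x4 with:
  17.5x1 + 0.1x2 + 4.9x3 + 3.4x4 ≥ 40.9   (carbon)
  1.53x1 + 0.44x3 + 0.31x4 ≤ 1.71   (phosphorus)
  x1, x2, x3, x4 ≥ 0.
At the optimum only silicomanganese, nickel briquettes are positive (scrap grade C, scrap grade B = 0). Binding constraints: carbon and phosphorus.
That vertex is x1 = 1.117647, x2 = 213.4118.
Cost = 1.87·1.117647 + 24.09·213.4118 = 5143.1803.

€5143.18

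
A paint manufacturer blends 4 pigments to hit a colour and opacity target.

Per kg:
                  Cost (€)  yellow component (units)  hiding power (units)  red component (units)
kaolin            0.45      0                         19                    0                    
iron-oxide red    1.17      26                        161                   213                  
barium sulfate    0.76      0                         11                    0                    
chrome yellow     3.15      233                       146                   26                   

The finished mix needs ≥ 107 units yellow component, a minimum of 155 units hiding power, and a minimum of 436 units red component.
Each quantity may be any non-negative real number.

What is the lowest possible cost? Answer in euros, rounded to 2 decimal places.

€3.10

Treat it as an LP. Let x1 = kg of kaolin, x2 = kg of iron-oxide red, x3 = kg of barium sulfate, x4 = kg of chrome yellow.
Minimize 0.45x1 + 1.17x2 + 0.76x3 + 3.15x4 with:
  26x2 + 233x4 ≥ 107   (yellow component)
  19x1 + 161x2 + 11x3 + 146x4 ≥ 155   (hiding power)
  213x2 + 26x4 ≥ 436   (red component)
  x1, x2, x3, x4 ≥ 0.
At the optimum only iron-oxide red, chrome yellow are positive (kaolin, barium sulfate = 0). The yellow component and red component requirements are met with equality.
So iron-oxide red = 2.018 kg, chrome yellow = 0.234 kg.
Cost = 1.17·2.018 + 3.15·0.234 = 3.0982.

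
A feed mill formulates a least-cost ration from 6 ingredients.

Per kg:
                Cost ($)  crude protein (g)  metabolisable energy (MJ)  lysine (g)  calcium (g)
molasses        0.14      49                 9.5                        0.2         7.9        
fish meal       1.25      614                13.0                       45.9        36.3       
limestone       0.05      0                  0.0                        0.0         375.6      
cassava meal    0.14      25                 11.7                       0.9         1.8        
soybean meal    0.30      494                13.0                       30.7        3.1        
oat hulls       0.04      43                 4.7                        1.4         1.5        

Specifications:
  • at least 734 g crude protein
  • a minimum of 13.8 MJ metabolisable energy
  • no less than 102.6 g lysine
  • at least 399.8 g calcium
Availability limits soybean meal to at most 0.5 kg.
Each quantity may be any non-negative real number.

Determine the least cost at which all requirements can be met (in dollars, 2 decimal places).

Let x1 = kg of molasses, x2 = kg of fish meal, x3 = kg of limestone, x4 = kg of cassava meal, x5 = kg of soybean meal, x6 = kg of oat hulls.
min 0.14x1 + 1.25x2 + 0.05x3 + 0.14x4 + 0.3x5 + 0.04x6 s.t.:
  49x1 + 614x2 + 25x4 + 494x5 + 43x6 ≥ 734   (crude protein)
  9.5x1 + 13x2 + 11.7x4 + 13x5 + 4.7x6 ≥ 13.8   (metabolisable energy)
  0.2x1 + 45.9x2 + 0.9x4 + 30.7x5 + 1.4x6 ≥ 102.6   (lysine)
  7.9x1 + 36.3x2 + 375.6x3 + 1.8x4 + 3.1x5 + 1.5x6 ≥ 399.8   (calcium)
  x5 ≤ 0.5
  x1, x2, x3, x4, x5, x6 ≥ 0.
At the optimum only fish meal, limestone, soybean meal are positive (molasses, cassava meal, oat hulls = 0). There the lysine, calcium, the soybean meal cap constraints are tight.
Solving gives x2 = 1.901, x3 = 0.8766, x5 = 0.5.
Objective = 1.25·1.901 + 0.05·0.8766 + 0.3·0.5 = 2.5701.

$2.57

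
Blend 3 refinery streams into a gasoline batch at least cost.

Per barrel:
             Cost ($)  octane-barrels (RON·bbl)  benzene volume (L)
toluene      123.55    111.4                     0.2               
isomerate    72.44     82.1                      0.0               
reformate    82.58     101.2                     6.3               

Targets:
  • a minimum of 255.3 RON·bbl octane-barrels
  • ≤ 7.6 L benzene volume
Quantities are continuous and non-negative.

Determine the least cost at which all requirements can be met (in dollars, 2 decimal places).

$217.16

Let x1 = barrels of toluene, x2 = barrels of isomerate, x3 = barrels of reformate.
Minimize 123.55x1 + 72.44x2 + 82.58x3 s.t.:
  111.4x1 + 82.1x2 + 101.2x3 ≥ 255.3   (octane-barrels)
  0.2x1 + 6.3x3 ≤ 7.6   (benzene volume)
  x1, x2, x3 ≥ 0.
The minimum-cost mix takes nothing from toluene — only isomerate, reformate. There the octane-barrels and benzene volume constraints are tight.
That vertex is x2 = 1.623, x3 = 1.206.
Objective = 72.44·1.623 + 82.58·1.206 = 217.1616.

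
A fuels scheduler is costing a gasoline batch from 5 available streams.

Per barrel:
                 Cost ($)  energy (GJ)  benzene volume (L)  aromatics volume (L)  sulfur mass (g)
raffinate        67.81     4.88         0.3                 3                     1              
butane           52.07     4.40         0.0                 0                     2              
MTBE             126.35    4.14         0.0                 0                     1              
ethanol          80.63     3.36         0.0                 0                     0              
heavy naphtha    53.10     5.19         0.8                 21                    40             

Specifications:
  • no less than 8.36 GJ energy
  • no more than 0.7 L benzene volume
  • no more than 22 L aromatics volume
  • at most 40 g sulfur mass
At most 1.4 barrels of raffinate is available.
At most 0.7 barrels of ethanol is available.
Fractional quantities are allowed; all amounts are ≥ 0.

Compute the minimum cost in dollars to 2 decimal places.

Set it up as a linear program. Let x1 = barrels of raffinate, x2 = barrels of butane, x3 = barrels of MTBE, x4 = barrels of ethanol, x5 = barrels of heavy naphtha.
Minimize 67.81x1 + 52.07x2 + 126.35x3 + 80.63x4 + 53.1x5 s.t.:
  4.88x1 + 4.4x2 + 4.14x3 + 3.36x4 + 5.19x5 ≥ 8.36   (energy)
  0.3x1 + 0.8x5 ≤ 0.7   (benzene volume)
  3x1 + 21x5 ≤ 22   (aromatics volume)
  1x1 + 2x2 + 1x3 + 40x5 ≤ 40   (sulfur mass)
  x1 ≤ 1.4
  x4 ≤ 0.7
  x1, x2, x3, x4, x5 ≥ 0.
The cheapest feasible vertex uses only butane, heavy naphtha; raffinate, MTBE, ethanol are not used. There the energy and benzene volume constraints are tight.
Optimal quantities: butane = 0.8679 barrels, heavy naphtha = 0.875 barrels.
Total cost: 52.07·0.8679 + 53.1·0.875 = 91.6541.

$91.65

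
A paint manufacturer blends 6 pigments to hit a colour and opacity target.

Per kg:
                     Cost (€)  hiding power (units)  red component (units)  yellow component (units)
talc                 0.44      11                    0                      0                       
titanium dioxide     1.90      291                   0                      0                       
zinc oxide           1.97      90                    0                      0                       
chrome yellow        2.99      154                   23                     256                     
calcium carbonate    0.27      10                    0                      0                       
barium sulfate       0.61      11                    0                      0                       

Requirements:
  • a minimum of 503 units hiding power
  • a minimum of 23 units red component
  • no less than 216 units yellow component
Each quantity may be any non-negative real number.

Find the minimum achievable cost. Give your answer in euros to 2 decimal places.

This is a linear program. Let x1 = kg of talc, x2 = kg of titanium dioxide, x3 = kg of zinc oxide, x4 = kg of chrome yellow, x5 = kg of calcium carbonate, x6 = kg of barium sulfate.
Minimize 0.44x1 + 1.9x2 + 1.97x3 + 2.99x4 + 0.27x5 + 0.61x6 s.t.:
  11x1 + 291x2 + 90x3 + 154x4 + 10x5 + 11x6 ≥ 503   (hiding power)
  23x4 ≥ 23   (red component)
  256x4 ≥ 216   (yellow component)
  x1, x2, x3, x4, x5, x6 ≥ 0.
At the optimum only titanium dioxide, chrome yellow are positive (talc, zinc oxide, calcium carbonate, barium sulfate = 0). There the hiding power and red component constraints are tight.
So titanium dioxide = 1.199 kg, chrome yellow = 1 kg.
Cost = 1.9·1.199 + 2.99·1 = 5.2681.

€5.27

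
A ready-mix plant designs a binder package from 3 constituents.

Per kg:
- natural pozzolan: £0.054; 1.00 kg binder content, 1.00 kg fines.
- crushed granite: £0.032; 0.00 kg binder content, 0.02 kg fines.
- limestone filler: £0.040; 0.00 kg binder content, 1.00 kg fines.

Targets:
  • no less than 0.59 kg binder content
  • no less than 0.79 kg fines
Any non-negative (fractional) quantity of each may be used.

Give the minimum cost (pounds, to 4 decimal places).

£0.0399

Treat it as an LP. Let x1 = kg of natural pozzolan, x2 = kg of crushed granite, x3 = kg of limestone filler.
Minimize 0.054x1 + 0.032x2 + 0.04x3 with:
  1x1 ≥ 0.59   (binder content)
  1x1 + 0.02x2 + 1x3 ≥ 0.79   (fines)
  x1, x2, x3 ≥ 0.
The cheapest feasible vertex uses only natural pozzolan, limestone filler; crushed granite is not used. Binding constraints: binder content and fines.
Optimal quantities: natural pozzolan = 0.59 kg, limestone filler = 0.2 kg.
Cost = 0.054·0.59 + 0.04·0.2 = 0.039860.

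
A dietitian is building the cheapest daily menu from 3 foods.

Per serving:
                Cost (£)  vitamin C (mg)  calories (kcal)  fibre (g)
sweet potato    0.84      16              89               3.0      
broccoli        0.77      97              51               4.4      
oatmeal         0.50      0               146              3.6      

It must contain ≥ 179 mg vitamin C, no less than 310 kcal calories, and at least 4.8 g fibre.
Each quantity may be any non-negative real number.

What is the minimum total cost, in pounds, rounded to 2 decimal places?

Treat it as an LP. Let x1 = servings of sweet potato, x2 = servings of broccoli, x3 = servings of oatmeal.
Minimise 0.84x1 + 0.77x2 + 0.5x3 subject to:
  16x1 + 97x2 ≥ 179   (vitamin C)
  89x1 + 51x2 + 146x3 ≥ 310   (calories)
  3x1 + 4.4x2 + 3.6x3 ≥ 4.8   (fibre)
  x1, x2, x3 ≥ 0.
The optimal basis is {broccoli, oatmeal}; sweet potato drops out. There the vitamin C and calories constraints are tight.
Optimal quantities: broccoli = 1.845 servings, oatmeal = 1.479 servings.
Total cost: 0.77·1.845 + 0.5·1.479 = 2.1602.

£2.16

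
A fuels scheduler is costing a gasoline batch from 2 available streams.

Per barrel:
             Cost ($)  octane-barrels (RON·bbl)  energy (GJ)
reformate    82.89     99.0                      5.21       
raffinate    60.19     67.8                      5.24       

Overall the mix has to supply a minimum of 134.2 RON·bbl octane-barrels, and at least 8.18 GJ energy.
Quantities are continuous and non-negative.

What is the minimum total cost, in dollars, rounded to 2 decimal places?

Treat it as an LP. Let x1 = barrels of reformate, x2 = barrels of raffinate.
min 82.89x1 + 60.19x2 with:
  99x1 + 67.8x2 ≥ 134.2   (octane-barrels)
  5.21x1 + 5.24x2 ≥ 8.18   (energy)
  x1, x2 ≥ 0.
Both inputs are positive at the optimum. There the octane-barrels and energy constraints are tight.
That vertex is x1 = 0.8978, x2 = 0.6684.
Objective = 82.89·0.8978 + 60.19·0.6684 = 114.6496.

$114.65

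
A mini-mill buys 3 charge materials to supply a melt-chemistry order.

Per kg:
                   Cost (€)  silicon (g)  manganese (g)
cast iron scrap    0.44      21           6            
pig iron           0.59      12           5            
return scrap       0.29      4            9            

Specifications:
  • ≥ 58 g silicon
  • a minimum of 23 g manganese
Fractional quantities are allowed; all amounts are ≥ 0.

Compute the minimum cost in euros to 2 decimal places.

Let x1 = kg of cast iron scrap, x2 = kg of pig iron, x3 = kg of return scrap.
min 0.44x1 + 0.59x2 + 0.29x3 subject to:
  21x1 + 12x2 + 4x3 ≥ 58   (silicon)
  6x1 + 5x2 + 9x3 ≥ 23   (manganese)
  x1, x2, x3 ≥ 0.
At the optimum only cast iron scrap, return scrap are positive (pig iron = 0). There the silicon and manganese constraints are tight.
Solving gives x1 = 2.606, x3 = 0.8182.
Hence cost = 0.44·2.606 + 0.29·0.8182 = €1.3839.

€1.38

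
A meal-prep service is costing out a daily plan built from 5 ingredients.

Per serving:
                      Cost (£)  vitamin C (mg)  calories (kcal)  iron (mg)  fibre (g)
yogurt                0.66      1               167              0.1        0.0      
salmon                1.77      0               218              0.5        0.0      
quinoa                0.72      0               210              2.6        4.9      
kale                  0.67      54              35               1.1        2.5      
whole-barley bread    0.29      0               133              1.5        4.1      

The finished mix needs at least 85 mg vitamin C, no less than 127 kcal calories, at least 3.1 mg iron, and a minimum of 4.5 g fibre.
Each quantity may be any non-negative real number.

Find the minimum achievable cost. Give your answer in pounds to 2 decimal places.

£1.32

This is a linear program. Let x1 = servings of yogurt, x2 = servings of salmon, x3 = servings of quinoa, x4 = servings of kale, x5 = servings of whole-barley bread.
min 0.66x1 + 1.77x2 + 0.72x3 + 0.67x4 + 0.29x5 with:
  1x1 + 54x4 ≥ 85   (vitamin C)
  167x1 + 218x2 + 210x3 + 35x4 + 133x5 ≥ 127   (calories)
  0.1x1 + 0.5x2 + 2.6x3 + 1.1x4 + 1.5x5 ≥ 3.1   (iron)
  4.9x3 + 2.5x4 + 4.1x5 ≥ 4.5   (fibre)
  x1, x2, x3, x4, x5 ≥ 0.
The cheapest feasible vertex uses only kale, whole-barley bread; yogurt, salmon, quinoa are not used. There the vitamin C and iron constraints are tight.
Solving gives x4 = 1.574, x5 = 0.9123.
Objective = 0.67·1.574 + 0.29·0.9123 = 1.3191.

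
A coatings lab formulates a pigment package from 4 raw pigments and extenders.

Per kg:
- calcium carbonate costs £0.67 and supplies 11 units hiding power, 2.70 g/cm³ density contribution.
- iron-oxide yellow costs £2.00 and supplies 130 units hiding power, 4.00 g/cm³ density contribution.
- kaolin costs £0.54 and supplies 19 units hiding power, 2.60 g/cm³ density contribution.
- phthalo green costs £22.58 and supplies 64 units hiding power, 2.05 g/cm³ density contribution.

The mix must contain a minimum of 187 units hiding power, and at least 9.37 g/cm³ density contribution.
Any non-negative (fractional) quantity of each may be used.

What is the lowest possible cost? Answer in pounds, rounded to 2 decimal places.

Let x1 = kg of calcium carbonate, x2 = kg of iron-oxide yellow, x3 = kg of kaolin, x4 = kg of phthalo green.
Minimize 0.67x1 + 2x2 + 0.54x3 + 22.58x4 s.t.:
  11x1 + 130x2 + 19x3 + 64x4 ≥ 187   (hiding power)
  2.7x1 + 4x2 + 2.6x3 + 2.05x4 ≥ 9.37   (density contribution)
  x1, x2, x3, x4 ≥ 0.
At the optimum only iron-oxide yellow, kaolin are positive (calcium carbonate, phthalo green = 0). The hiding power and density contribution requirements are met with equality.
Solving gives x2 = 1.176, x3 = 1.794.
Total cost: 2·1.176 + 0.54·1.794 = 3.3208.

£3.32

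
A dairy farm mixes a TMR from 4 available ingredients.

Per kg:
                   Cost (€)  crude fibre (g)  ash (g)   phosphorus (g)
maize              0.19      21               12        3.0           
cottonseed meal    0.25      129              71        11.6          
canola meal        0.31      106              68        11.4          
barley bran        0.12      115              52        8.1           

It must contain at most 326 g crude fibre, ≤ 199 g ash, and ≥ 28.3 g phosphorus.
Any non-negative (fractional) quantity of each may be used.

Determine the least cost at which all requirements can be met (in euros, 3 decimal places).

€0.585

Let x1 = kg of maize, x2 = kg of cottonseed meal, x3 = kg of canola meal, x4 = kg of barley bran.
min 0.19x1 + 0.25x2 + 0.31x3 + 0.12x4 subject to:
  21x1 + 129x2 + 106x3 + 115x4 ≤ 326   (crude fibre)
  12x1 + 71x2 + 68x3 + 52x4 ≤ 199   (ash)
  3x1 + 11.6x2 + 11.4x3 + 8.1x4 ≥ 28.3   (phosphorus)
  x1, x2, x3, x4 ≥ 0.
At the optimum only cottonseed meal, barley bran are positive (maize, canola meal = 0). The crude fibre and phosphorus requirements are met with equality.
Optimal quantities: cottonseed meal = 2.123 kg, barley bran = 0.4528 kg.
Total cost: 0.25·2.123 + 0.12·0.4528 = 0.58509.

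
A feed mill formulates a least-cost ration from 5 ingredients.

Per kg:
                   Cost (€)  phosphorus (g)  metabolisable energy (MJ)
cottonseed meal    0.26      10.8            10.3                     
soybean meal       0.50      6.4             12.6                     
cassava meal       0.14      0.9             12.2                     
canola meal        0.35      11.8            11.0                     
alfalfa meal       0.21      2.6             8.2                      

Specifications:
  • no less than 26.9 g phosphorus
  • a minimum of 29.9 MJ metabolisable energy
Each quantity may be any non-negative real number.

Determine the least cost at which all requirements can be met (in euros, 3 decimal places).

Let x1 = kg of cottonseed meal, x2 = kg of soybean meal, x3 = kg of cassava meal, x4 = kg of canola meal, x5 = kg of alfalfa meal.
Minimise 0.26x1 + 0.5x2 + 0.14x3 + 0.35x4 + 0.21x5 with:
  10.8x1 + 6.4x2 + 0.9x3 + 11.8x4 + 2.6x5 ≥ 26.9   (phosphorus)
  10.3x1 + 12.6x2 + 12.2x3 + 11x4 + 8.2x5 ≥ 29.9   (metabolisable energy)
  x1, x2, x3, x4, x5 ≥ 0.
At the optimum only cottonseed meal, cassava meal are positive (soybean meal, canola meal, alfalfa meal = 0). Binding constraints: phosphorus and metabolisable energy.
That vertex is x1 = 2.46, x3 = 0.3743.
Objective = 0.26·2.46 + 0.14·0.3743 = 0.69200.

€0.692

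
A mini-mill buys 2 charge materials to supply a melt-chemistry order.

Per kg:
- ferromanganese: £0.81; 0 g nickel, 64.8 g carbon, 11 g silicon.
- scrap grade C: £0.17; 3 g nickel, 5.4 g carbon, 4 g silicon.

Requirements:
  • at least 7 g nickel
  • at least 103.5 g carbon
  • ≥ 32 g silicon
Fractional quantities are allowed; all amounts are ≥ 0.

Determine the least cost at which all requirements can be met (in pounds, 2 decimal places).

£1.77

Let x1 = kg of ferromanganese, x2 = kg of scrap grade C.
min 0.81x1 + 0.17x2 subject to:
  3x2 ≥ 7   (nickel)
  64.8x1 + 5.4x2 ≥ 103.5   (carbon)
  11x1 + 4x2 ≥ 32   (silicon)
  x1, x2 ≥ 0.
Both inputs are positive at the optimum. Binding constraints: carbon and silicon.
So ferromanganese = 1.207 kg, scrap grade C = 4.68 kg.
Objective = 0.81·1.207 + 0.17·4.68 = 1.7733.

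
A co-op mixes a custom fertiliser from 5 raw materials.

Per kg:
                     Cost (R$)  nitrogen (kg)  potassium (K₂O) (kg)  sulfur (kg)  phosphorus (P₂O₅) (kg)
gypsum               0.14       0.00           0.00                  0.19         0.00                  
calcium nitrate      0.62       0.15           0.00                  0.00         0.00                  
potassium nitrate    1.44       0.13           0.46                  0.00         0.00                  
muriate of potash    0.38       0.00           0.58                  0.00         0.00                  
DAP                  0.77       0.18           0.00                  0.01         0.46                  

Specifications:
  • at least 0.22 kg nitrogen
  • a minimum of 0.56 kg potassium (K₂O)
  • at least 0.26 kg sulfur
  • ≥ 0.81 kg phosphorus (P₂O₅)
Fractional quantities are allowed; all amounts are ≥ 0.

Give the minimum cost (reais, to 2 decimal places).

R$1.90

Let x1 = kg of gypsum, x2 = kg of calcium nitrate, x3 = kg of potassium nitrate, x4 = kg of muriate of potash, x5 = kg of DAP.
Minimise 0.14x1 + 0.62x2 + 1.44x3 + 0.38x4 + 0.77x5 s.t.:
  0.15x2 + 0.13x3 + 0.18x5 ≥ 0.22   (nitrogen)
  0.46x3 + 0.58x4 ≥ 0.56   (potassium (K₂O))
  0.19x1 + 0.01x5 ≥ 0.26   (sulfur)
  0.46x5 ≥ 0.81   (phosphorus (P₂O₅))
  x1, x2, x3, x4, x5 ≥ 0.
The minimum-cost mix takes nothing from calcium nitrate, potassium nitrate — only gypsum, muriate of potash, DAP. There the potassium (K₂O), sulfur, phosphorus (P₂O₅) constraints are tight.
That vertex is x1 = 1.276, x4 = 0.9655, x5 = 1.761.
Objective = 0.14·1.276 + 0.38·0.9655 + 0.77·1.761 = 1.9015.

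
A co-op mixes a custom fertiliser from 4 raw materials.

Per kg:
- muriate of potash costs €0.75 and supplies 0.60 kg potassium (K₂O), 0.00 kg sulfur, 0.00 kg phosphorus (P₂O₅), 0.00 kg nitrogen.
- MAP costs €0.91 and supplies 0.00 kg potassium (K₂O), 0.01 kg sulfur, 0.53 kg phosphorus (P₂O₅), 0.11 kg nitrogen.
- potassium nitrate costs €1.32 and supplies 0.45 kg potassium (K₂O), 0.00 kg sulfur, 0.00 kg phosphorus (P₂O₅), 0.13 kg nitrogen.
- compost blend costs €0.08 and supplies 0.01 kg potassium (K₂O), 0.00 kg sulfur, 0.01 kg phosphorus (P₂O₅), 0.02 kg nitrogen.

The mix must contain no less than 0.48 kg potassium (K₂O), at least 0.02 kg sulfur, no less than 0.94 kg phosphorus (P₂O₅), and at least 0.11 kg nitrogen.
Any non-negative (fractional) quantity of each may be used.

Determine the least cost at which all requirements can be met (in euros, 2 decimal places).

Set it up as a linear program. Let x1 = kg of muriate of potash, x2 = kg of MAP, x3 = kg of potassium nitrate, x4 = kg of compost blend.
Minimize 0.75x1 + 0.91x2 + 1.32x3 + 0.08x4 subject to:
  0.6x1 + 0.45x3 + 0.01x4 ≥ 0.48   (potassium (K₂O))
  0.01x2 ≥ 0.02   (sulfur)
  0.53x2 + 0.01x4 ≥ 0.94   (phosphorus (P₂O₅))
  0.11x2 + 0.13x3 + 0.02x4 ≥ 0.11   (nitrogen)
  x1, x2, x3, x4 ≥ 0.
At the optimum only muriate of potash, MAP are positive (potassium nitrate, compost blend = 0). Binding constraints: potassium (K₂O) and sulfur.
That vertex is x1 = 0.8, x2 = 2.
Objective = 0.75·0.8 + 0.91·2 = 2.4200.

€2.42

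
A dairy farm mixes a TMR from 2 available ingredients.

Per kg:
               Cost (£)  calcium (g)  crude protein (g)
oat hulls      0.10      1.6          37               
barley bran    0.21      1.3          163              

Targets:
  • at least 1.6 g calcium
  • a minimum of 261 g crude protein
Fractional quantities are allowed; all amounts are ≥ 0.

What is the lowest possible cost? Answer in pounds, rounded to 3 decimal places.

This is a linear program. Let x1 = kg of oat hulls, x2 = kg of barley bran.
min 0.1x1 + 0.21x2 s.t.:
  1.6x1 + 1.3x2 ≥ 1.6   (calcium)
  37x1 + 163x2 ≥ 261   (crude protein)
  x1, x2 ≥ 0.
The minimum-cost mix takes nothing from oat hulls — only barley bran. Binding constraint: crude protein.
Optimal quantities: barley bran = 1.601 kg.
Cost = 0.21·1.601 = 0.33621.

£0.336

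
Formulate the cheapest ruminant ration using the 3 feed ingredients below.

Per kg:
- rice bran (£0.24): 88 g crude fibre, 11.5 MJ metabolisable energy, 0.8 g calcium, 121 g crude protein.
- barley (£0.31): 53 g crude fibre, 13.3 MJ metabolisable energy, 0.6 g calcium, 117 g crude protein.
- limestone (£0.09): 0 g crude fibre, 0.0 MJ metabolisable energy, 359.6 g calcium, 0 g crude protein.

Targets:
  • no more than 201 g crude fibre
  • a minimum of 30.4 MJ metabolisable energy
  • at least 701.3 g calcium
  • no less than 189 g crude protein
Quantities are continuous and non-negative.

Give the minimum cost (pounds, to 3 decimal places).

£0.831

Treat it as an LP. Let x1 = kg of rice bran, x2 = kg of barley, x3 = kg of limestone.
min 0.24x1 + 0.31x2 + 0.09x3 subject to:
  88x1 + 53x2 ≤ 201   (crude fibre)
  11.5x1 + 13.3x2 ≥ 30.4   (metabolisable energy)
  0.8x1 + 0.6x2 + 359.6x3 ≥ 701.3   (calcium)
  121x1 + 117x2 ≥ 189   (crude protein)
  x1, x2, x3 ≥ 0.
All 3 inputs are positive at the optimum. The crude fibre, metabolisable energy, calcium requirements are met with equality.
So rice bran = 1.894 kg, barley = 0.6484 kg, limestone = 1.945 kg.
Hence cost = 0.24·1.894 + 0.31·0.6484 + 0.09·1.945 = £0.83061.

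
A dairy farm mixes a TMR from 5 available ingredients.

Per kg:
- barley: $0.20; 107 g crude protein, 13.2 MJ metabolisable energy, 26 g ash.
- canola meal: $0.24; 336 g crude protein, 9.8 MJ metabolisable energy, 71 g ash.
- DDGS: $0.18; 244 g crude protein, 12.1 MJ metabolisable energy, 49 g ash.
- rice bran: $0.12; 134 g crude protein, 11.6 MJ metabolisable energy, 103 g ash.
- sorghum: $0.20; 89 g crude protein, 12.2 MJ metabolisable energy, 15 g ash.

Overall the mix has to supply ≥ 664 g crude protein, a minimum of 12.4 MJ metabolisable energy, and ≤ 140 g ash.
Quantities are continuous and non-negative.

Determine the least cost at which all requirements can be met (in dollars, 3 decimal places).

This is a linear program. Let x1 = kg of barley, x2 = kg of canola meal, x3 = kg of DDGS, x4 = kg of rice bran, x5 = kg of sorghum.
Minimize 0.2x1 + 0.24x2 + 0.18x3 + 0.12x4 + 0.2x5 with:
  107x1 + 336x2 + 244x3 + 134x4 + 89x5 ≥ 664   (crude protein)
  13.2x1 + 9.8x2 + 12.1x3 + 11.6x4 + 12.2x5 ≥ 12.4   (metabolisable energy)
  26x1 + 71x2 + 49x3 + 103x4 + 15x5 ≤ 140   (ash)
  x1, x2, x3, x4, x5 ≥ 0.
The minimum-cost mix takes nothing from barley, rice bran, sorghum — only canola meal, DDGS. Binding constraints: crude protein and ash.
Optimal quantities: canola meal = 1.888 kg, DDGS = 0.1209 kg.
Hence cost = 0.24·1.888 + 0.18·0.1209 = $0.47488.

$0.475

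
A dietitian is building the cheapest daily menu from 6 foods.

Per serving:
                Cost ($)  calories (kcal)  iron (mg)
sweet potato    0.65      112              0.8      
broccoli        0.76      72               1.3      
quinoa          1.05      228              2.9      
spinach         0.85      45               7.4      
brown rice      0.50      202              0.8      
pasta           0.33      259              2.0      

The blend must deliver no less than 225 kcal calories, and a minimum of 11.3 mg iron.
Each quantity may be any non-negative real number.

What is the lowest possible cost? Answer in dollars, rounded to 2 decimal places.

Let x1 = servings of sweet potato, x2 = servings of broccoli, x3 = servings of quinoa, x4 = servings of spinach, x5 = servings of brown rice, x6 = servings of pasta.
Minimize 0.65x1 + 0.76x2 + 1.05x3 + 0.85x4 + 0.5x5 + 0.33x6 subject to:
  112x1 + 72x2 + 228x3 + 45x4 + 202x5 + 259x6 ≥ 225   (calories)
  0.8x1 + 1.3x2 + 2.9x3 + 7.4x4 + 0.8x5 + 2x6 ≥ 11.3   (iron)
  x1, x2, x3, x4, x5, x6 ≥ 0.
The optimal basis is {spinach, pasta}; sweet potato, broccoli, quinoa, brown rice drop out. Binding constraints: calories and iron.
Solving gives x4 = 1.356, x6 = 0.6331.
Objective = 0.85·1.356 + 0.33·0.6331 = 1.3615.

$1.36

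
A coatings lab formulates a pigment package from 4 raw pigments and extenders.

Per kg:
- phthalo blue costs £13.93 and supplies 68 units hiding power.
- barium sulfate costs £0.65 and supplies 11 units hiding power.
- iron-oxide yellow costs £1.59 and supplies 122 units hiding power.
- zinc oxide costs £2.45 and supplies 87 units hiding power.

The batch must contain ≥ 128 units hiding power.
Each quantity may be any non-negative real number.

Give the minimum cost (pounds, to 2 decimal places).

Set it up as a linear program. Let x1 = kg of phthalo blue, x2 = kg of barium sulfate, x3 = kg of iron-oxide yellow, x4 = kg of zinc oxide.
min 13.93x1 + 0.65x2 + 1.59x3 + 2.45x4 with:
  68x1 + 11x2 + 122x3 + 87x4 ≥ 128   (hiding power)
  x1, x2, x3, x4 ≥ 0.
The optimal basis is {iron-oxide yellow}; phthalo blue, barium sulfate, zinc oxide drop out. The hiding power requirement is met with equality.
Optimal quantities: iron-oxide yellow = 1.049 kg.
Total cost: 1.59·1.049 = 1.6679.

£1.67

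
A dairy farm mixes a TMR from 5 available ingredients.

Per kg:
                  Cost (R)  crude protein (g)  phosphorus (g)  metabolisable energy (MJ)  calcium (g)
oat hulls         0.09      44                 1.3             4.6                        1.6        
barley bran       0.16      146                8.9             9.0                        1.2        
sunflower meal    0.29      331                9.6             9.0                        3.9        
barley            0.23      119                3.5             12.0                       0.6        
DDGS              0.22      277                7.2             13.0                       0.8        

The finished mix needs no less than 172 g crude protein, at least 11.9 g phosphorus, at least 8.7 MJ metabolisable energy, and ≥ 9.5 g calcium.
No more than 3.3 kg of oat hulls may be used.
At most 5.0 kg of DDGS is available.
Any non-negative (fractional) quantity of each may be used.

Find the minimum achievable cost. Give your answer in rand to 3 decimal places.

Let x1 = kg of oat hulls, x2 = kg of barley bran, x3 = kg of sunflower meal, x4 = kg of barley, x5 = kg of DDGS.
Minimise 0.09x1 + 0.16x2 + 0.29x3 + 0.23x4 + 0.22x5 with:
  44x1 + 146x2 + 331x3 + 119x4 + 277x5 ≥ 172   (crude protein)
  1.3x1 + 8.9x2 + 9.6x3 + 3.5x4 + 7.2x5 ≥ 11.9   (phosphorus)
  4.6x1 + 9x2 + 9x3 + 12x4 + 13x5 ≥ 8.7   (metabolisable energy)
  1.6x1 + 1.2x2 + 3.9x3 + 0.6x4 + 0.8x5 ≥ 9.5   (calcium)
  x1 ≤ 3.3
  x5 ≤ 5
  x1, x2, x3, x4, x5 ≥ 0.
The minimum-cost mix takes nothing from barley bran, barley, DDGS — only oat hulls, sunflower meal. Binding constraints: calcium and the oat hulls cap.
Optimal quantities: oat hulls = 3.3 kg, sunflower meal = 1.082 kg.
Total cost: 0.09·3.3 + 0.29·1.082 = 0.61078.

R0.611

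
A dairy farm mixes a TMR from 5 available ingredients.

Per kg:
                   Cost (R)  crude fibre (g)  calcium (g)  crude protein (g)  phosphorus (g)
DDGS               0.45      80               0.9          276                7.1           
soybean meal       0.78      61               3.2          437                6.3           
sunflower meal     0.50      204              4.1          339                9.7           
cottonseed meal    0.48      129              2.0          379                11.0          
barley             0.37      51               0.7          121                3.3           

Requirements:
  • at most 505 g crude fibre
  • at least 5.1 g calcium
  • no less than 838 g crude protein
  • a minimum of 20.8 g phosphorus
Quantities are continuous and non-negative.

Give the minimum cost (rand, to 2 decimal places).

R1.08

Let x1 = kg of DDGS, x2 = kg of soybean meal, x3 = kg of sunflower meal, x4 = kg of cottonseed meal, x5 = kg of barley.
Minimise 0.45x1 + 0.78x2 + 0.5x3 + 0.48x4 + 0.37x5 subject to:
  80x1 + 61x2 + 204x3 + 129x4 + 51x5 ≤ 505   (crude fibre)
  0.9x1 + 3.2x2 + 4.1x3 + 2x4 + 0.7x5 ≥ 5.1   (calcium)
  276x1 + 437x2 + 339x3 + 379x4 + 121x5 ≥ 838   (crude protein)
  7.1x1 + 6.3x2 + 9.7x3 + 11x4 + 3.3x5 ≥ 20.8   (phosphorus)
  x1, x2, x3, x4, x5 ≥ 0.
The minimum-cost mix takes nothing from DDGS, soybean meal, barley — only sunflower meal, cottonseed meal. The calcium and crude protein requirements are met with equality.
That vertex is x3 = 0.2933, x4 = 1.949.
Hence cost = 0.5·0.2933 + 0.48·1.949 = R1.0822.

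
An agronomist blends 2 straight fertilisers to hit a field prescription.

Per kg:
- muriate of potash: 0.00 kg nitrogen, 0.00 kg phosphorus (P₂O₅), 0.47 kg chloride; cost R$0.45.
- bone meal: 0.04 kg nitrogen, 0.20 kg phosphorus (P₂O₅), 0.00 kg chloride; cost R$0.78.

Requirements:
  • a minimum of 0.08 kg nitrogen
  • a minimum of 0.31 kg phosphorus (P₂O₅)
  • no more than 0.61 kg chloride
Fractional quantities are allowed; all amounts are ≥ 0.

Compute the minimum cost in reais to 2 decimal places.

R$1.56

This is a linear program. Let x1 = kg of muriate of potash, x2 = kg of bone meal.
min 0.45x1 + 0.78x2 s.t.:
  0.04x2 ≥ 0.08   (nitrogen)
  0.2x2 ≥ 0.31   (phosphorus (P₂O₅))
  0.47x1 ≤ 0.61   (chloride)
  x1, x2 ≥ 0.
The minimum-cost mix takes nothing from muriate of potash — only bone meal. The nitrogen requirement is met with equality.
That vertex is x2 = 2.
Hence cost = 0.78·2 = R$1.5600.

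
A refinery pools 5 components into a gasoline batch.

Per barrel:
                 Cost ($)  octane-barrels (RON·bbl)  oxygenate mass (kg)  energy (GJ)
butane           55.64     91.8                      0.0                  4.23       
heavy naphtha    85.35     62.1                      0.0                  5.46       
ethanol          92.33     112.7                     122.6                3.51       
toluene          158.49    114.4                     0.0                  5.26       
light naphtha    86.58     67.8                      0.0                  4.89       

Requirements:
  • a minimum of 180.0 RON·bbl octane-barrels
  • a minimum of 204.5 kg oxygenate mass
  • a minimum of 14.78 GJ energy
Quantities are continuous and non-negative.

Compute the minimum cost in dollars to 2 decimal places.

This is a linear program. Let x1 = barrels of butane, x2 = barrels of heavy naphtha, x3 = barrels of ethanol, x4 = barrels of toluene, x5 = barrels of light naphtha.
Minimise 55.64x1 + 85.35x2 + 92.33x3 + 158.49x4 + 86.58x5 s.t.:
  91.8x1 + 62.1x2 + 112.7x3 + 114.4x4 + 67.8x5 ≥ 180   (octane-barrels)
  122.6x3 ≥ 204.5   (oxygenate mass)
  4.23x1 + 5.46x2 + 3.51x3 + 5.26x4 + 4.89x5 ≥ 14.78   (energy)
  x1, x2, x3, x4, x5 ≥ 0.
The cheapest feasible vertex uses only butane, ethanol; heavy naphtha, toluene, light naphtha are not used. The oxygenate mass and energy requirements are met with equality.
Solving gives x1 = 2.11, x3 = 1.668.
Cost = 55.64·2.11 + 92.33·1.668 = 271.4068.

$271.41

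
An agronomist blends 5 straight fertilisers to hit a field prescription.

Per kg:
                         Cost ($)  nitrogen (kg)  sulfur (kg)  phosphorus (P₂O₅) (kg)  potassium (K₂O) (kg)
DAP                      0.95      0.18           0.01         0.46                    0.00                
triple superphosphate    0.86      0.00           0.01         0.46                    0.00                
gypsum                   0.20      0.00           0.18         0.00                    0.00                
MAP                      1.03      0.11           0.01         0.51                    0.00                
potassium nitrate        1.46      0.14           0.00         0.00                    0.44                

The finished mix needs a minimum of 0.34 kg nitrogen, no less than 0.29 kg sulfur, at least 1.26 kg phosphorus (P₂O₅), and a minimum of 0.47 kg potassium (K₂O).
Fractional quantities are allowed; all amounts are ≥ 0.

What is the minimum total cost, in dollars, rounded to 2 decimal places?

Treat it as an LP. Let x1 = kg of DAP, x2 = kg of triple superphosphate, x3 = kg of gypsum, x4 = kg of MAP, x5 = kg of potassium nitrate.
min 0.95x1 + 0.86x2 + 0.2x3 + 1.03x4 + 1.46x5 s.t.:
  0.18x1 + 0.11x4 + 0.14x5 ≥ 0.34   (nitrogen)
  0.01x1 + 0.01x2 + 0.18x3 + 0.01x4 ≥ 0.29   (sulfur)
  0.46x1 + 0.46x2 + 0.51x4 ≥ 1.26   (phosphorus (P₂O₅))
  0.44x5 ≥ 0.47   (potassium (K₂O))
  x1, x2, x3, x4, x5 ≥ 0.
The cheapest feasible vertex uses only DAP, triple superphosphate, gypsum, potassium nitrate; MAP is not used. There the nitrogen, sulfur, phosphorus (P₂O₅), potassium (K₂O) constraints are tight.
That vertex is x1 = 1.058, x2 = 1.681, x3 = 1.459, x5 = 1.068.
Objective = 0.95·1.058 + 0.86·1.681 + 0.2·1.459 + 1.46·1.068 = 4.3018.

$4.30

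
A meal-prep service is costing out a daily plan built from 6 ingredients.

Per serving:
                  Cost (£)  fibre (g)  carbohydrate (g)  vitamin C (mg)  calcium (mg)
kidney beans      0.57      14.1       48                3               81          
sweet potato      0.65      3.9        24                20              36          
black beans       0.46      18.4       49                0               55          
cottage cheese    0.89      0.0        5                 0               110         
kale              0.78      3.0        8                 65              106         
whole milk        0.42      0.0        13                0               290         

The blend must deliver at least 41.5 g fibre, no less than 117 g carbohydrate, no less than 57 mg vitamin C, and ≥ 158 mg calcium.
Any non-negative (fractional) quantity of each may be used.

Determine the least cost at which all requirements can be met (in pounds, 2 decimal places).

Set it up as a linear program. Let x1 = servings of kidney beans, x2 = servings of sweet potato, x3 = servings of black beans, x4 = servings of cottage cheese, x5 = servings of kale, x6 = servings of whole milk.
Minimize 0.57x1 + 0.65x2 + 0.46x3 + 0.89x4 + 0.78x5 + 0.42x6 s.t.:
  14.1x1 + 3.9x2 + 18.4x3 + 3x5 ≥ 41.5   (fibre)
  48x1 + 24x2 + 49x3 + 5x4 + 8x5 + 13x6 ≥ 117   (carbohydrate)
  3x1 + 20x2 + 65x5 ≥ 57   (vitamin C)
  81x1 + 36x2 + 55x3 + 110x4 + 106x5 + 290x6 ≥ 158   (calcium)
  x1, x2, x3, x4, x5, x6 ≥ 0.
At the optimum only black beans, kale are positive (kidney beans, sweet potato, cottage cheese, whole milk = 0). There the carbohydrate and vitamin C constraints are tight.
Optimal quantities: black beans = 2.245 servings, kale = 0.8769 servings.
Objective = 0.46·2.245 + 0.78·0.8769 = 1.7167.

£1.72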